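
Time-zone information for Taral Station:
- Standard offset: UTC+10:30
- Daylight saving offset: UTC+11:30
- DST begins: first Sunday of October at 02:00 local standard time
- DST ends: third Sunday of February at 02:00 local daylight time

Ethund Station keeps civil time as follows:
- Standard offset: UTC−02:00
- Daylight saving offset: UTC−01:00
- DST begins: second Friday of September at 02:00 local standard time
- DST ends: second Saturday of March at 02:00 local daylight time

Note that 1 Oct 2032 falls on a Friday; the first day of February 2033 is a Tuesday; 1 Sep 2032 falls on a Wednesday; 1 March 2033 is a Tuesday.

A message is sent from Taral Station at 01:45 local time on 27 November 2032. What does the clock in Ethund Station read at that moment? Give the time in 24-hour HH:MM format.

1 October 2032 is a Friday, so the first Sunday is October 3.
1 February 2033 is a Tuesday, so the first Sunday is February 6 and the third is February 20.
Daylight saving runs 3 October 2032 – 20 February 2033; 27 November 2032 is inside that window, so Taral Station is at UTC+11:30.
01:45 Taral Station − 11h30m = 14:15 UTC (rolling into the previous day, 26 November 2032).
1 September 2032 is a Wednesday, so the first Friday is September 3 and the second is September 10.
1 March 2033 is a Tuesday, so the first Saturday is March 5 and the second is March 12.
At the standard offset (UTC−02:00), 14:15 UTC − 2h = 12:15 Ethund Station standard time.
Daylight saving runs 10 September 2032 – 12 March 2033; the standard-time date in Ethund Station, 26 November 2032, is inside that window, so Ethund Station is at UTC−01:00.
14:15 UTC − 1h = 13:15 Ethund Station.

13:15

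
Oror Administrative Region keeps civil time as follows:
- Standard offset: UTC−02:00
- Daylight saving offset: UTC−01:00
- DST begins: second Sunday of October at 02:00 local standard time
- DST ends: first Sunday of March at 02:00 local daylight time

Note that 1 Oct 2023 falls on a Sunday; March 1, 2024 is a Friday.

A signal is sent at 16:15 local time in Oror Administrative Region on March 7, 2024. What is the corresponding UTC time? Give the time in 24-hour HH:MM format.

18:15

1 October 2023 is a Sunday, so the first Sunday is October 1 and the second is October 8.
1 March 2024 is a Friday, so the first Sunday is March 3.
March 7, 2024 does not fall between 8 October 2023 and 3 March 2024, so daylight saving is not in effect and Oror Administrative Region is at UTC−02:00.
16:15 local + 2h = 18:15 UTC.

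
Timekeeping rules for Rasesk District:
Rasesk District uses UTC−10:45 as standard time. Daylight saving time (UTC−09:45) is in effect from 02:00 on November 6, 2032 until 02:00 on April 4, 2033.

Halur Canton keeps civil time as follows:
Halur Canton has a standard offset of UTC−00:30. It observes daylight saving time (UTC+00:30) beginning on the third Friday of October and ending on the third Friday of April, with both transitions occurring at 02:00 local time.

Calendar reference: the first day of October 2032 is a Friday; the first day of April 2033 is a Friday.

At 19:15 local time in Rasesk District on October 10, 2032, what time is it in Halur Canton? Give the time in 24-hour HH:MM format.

October 10, 2032 does not fall between 6 November 2032 and 4 April 2033, so daylight saving is not in effect and Rasesk District is at UTC−10:45.
19:15 Rasesk District + 10h45m = 06:00 UTC (rolling into the next day, 11 October 2032).
1 October 2032 is a Friday, so the first Friday is October 1 and the third is October 15.
1 April 2033 is a Friday, so the first Friday is April 1 and the third is April 15.
At the standard offset (UTC−00:30), 06:00 UTC − 0h30m = 05:30 Halur Canton standard time.
The standard-time date in Halur Canton, October 11, 2032, is outside the daylight-saving period (15 October 2032 – 15 April 2033), so Halur Canton is on standard time, UTC−00:30.
06:00 UTC − 0h30m = 05:30 Halur Canton.

05:30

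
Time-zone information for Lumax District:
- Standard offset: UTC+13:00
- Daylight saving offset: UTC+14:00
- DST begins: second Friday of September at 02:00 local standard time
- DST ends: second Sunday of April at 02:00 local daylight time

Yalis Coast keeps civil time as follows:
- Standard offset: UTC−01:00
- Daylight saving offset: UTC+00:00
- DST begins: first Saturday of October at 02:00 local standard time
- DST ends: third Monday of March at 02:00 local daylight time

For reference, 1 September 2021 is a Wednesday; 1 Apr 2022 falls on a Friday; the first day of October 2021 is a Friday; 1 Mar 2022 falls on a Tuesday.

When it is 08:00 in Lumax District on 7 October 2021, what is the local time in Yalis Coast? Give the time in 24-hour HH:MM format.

18:00

1 September 2021 is a Wednesday, so the first Friday is September 3 and the second is September 10.
1 April 2022 is a Friday, so the first Sunday is April 3 and the second is April 10.
7 October 2021 lies within the daylight-saving period (10 September 2021 – 10 April 2022), so Lumax District is on daylight time, UTC+14:00.
08:00 Lumax District − 14h = 18:00 UTC (rolling into the previous day, 6 October 2021).
1 October 2021 is a Friday, so the first Saturday is October 2.
1 March 2022 is a Tuesday, so the first Monday is March 7 and the third is March 21.
At the standard offset (UTC−01:00), 18:00 UTC − 1h = 17:00 Yalis Coast standard time.
The standard-time date in Yalis Coast, 6 October 2021, lies within the daylight-saving period (2 October 2021 – 21 March 2022), so Yalis Coast is on daylight time, UTC+00:00.
18:00 UTC + 0h = 18:00 Yalis Coast.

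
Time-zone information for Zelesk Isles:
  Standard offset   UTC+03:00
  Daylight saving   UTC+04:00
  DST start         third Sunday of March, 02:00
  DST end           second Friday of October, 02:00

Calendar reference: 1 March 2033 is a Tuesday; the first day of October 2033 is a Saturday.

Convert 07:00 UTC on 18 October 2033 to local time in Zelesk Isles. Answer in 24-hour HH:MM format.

10:00

1 March 2033 is a Tuesday, so the first Sunday is March 6 and the third is March 20.
1 October 2033 is a Saturday, so the first Friday is October 7 and the second is October 14.
At the standard offset (UTC+03:00), 07:00 UTC + 3h = 10:00 Zelesk Isles standard time.
Daylight saving runs 20 March – 14 October; the standard-time date in Zelesk Isles, 18 October 2033, is outside that window, so Zelesk Isles is on standard time at UTC+03:00.
07:00 UTC + 3h = 10:00 local.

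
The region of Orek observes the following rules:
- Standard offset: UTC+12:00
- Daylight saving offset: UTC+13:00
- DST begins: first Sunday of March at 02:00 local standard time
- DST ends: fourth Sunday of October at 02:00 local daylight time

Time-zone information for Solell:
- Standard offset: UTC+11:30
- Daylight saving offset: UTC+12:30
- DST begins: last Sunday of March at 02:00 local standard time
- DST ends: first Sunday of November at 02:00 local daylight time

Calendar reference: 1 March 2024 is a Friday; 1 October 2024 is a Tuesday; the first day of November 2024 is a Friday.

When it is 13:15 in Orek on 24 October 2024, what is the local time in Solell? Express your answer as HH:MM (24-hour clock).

1 March 2024 is a Friday, so the first Sunday is March 3.
1 October 2024 is a Tuesday, so the first Sunday is October 6 and the fourth is October 27.
24 October 2024 falls between 3 March and 27 October, so daylight saving is in effect and Orek is at UTC+13:00.
13:15 Orek − 13h = 00:15 UTC.
1 March 2024 is a Friday, so Sundays fall on 3, 10, 17, 24, 31; the last is March 31.
1 November 2024 is a Friday, so the first Sunday is November 3.
At the standard offset (UTC+11:30), 00:15 UTC + 11h30m = 11:45 Solell standard time.
The standard-time date in Solell, 24 October 2024, lies within the daylight-saving period (31 March – 3 November), so Solell is on daylight time, UTC+12:30.
00:15 UTC + 12h30m = 12:45 Solell.

12:45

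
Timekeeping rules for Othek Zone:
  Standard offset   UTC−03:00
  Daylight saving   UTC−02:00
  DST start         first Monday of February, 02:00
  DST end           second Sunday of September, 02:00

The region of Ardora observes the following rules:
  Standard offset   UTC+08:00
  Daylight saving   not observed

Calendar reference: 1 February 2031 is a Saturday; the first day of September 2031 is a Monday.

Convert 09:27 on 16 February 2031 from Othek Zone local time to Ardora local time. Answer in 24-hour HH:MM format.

1 February 2031 is a Saturday, so the first Monday is February 3.
1 September 2031 is a Monday, so the first Sunday is September 7 and the second is September 14.
16 February 2031 lies within the daylight-saving period (3 February – 14 September), so Othek Zone is on daylight time, UTC−02:00.
09:27 Othek Zone + 2h = 11:27 UTC.
Ardora has no daylight saving, so its offset is UTC+08:00 year-round.
11:27 UTC + 8h = 19:27 Ardora.

19:27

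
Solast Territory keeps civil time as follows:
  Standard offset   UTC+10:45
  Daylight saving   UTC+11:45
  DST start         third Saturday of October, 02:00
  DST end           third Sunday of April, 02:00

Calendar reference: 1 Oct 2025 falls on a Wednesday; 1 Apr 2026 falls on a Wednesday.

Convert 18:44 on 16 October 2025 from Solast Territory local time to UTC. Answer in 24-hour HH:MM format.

1 October 2025 is a Wednesday, so the first Saturday is October 4 and the third is October 18.
1 April 2026 is a Wednesday, so the first Sunday is April 5 and the third is April 19.
Daylight saving runs 18 October 2025 – 19 April 2026; 16 October 2025 is outside that window, so Solast Territory is on standard time at UTC+10:45.
18:44 local − 10h45m = 07:59 UTC.

07:59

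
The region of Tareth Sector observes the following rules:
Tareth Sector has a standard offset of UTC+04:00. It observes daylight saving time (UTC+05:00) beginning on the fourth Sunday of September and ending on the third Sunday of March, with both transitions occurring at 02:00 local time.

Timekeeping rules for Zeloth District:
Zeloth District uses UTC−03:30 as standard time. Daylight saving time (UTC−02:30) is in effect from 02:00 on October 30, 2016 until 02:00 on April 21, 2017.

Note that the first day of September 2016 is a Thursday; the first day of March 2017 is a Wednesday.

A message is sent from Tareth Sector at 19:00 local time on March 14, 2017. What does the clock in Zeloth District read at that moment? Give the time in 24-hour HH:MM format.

1 September 2016 is a Thursday, so the first Sunday is September 4 and the fourth is September 25.
1 March 2017 is a Wednesday, so the first Sunday is March 5 and the third is March 19.
March 14, 2017 falls between 25 September 2016 and 19 March 2017, so daylight saving is in effect and Tareth Sector is at UTC+05:00.
19:00 Tareth Sector − 5h = 14:00 UTC.
At the standard offset (UTC−03:30), 14:00 UTC − 3h30m = 10:30 Zeloth District standard time.
Daylight saving runs 30 October 2016 – 21 April 2017; the standard-time date in Zeloth District, March 14, 2017, is inside that window, so Zeloth District is at UTC−02:30.
14:00 UTC − 2h30m = 11:30 Zeloth District.

11:30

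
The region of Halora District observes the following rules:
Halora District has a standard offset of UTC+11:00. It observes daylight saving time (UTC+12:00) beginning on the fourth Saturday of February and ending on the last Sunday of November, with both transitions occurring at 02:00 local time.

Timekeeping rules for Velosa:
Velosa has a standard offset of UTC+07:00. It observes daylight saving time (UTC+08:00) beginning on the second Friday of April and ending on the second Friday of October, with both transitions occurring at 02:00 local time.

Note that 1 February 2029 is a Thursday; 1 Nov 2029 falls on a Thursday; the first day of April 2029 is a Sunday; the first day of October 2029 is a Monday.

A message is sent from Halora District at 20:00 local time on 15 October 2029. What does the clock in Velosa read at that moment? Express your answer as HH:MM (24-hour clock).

1 February 2029 is a Thursday, so the first Saturday is February 3 and the fourth is February 24.
1 November 2029 is a Thursday, so Sundays fall on 4, 11, 18, 25; the last is November 25.
Daylight saving runs 24 February – 25 November; 15 October 2029 is inside that window, so Halora District is at UTC+12:00.
20:00 Halora District − 12h = 08:00 UTC.
1 April 2029 is a Sunday, so the first Friday is April 6 and the second is April 13.
1 October 2029 is a Monday, so the first Friday is October 5 and the second is October 12.
At the standard offset (UTC+07:00), 08:00 UTC + 7h = 15:00 Velosa standard time.
The standard-time date in Velosa, 15 October 2029, does not fall between 13 April and 12 October, so daylight saving is not in effect and Velosa is at UTC+07:00.
08:00 UTC + 7h = 15:00 Velosa.

15:00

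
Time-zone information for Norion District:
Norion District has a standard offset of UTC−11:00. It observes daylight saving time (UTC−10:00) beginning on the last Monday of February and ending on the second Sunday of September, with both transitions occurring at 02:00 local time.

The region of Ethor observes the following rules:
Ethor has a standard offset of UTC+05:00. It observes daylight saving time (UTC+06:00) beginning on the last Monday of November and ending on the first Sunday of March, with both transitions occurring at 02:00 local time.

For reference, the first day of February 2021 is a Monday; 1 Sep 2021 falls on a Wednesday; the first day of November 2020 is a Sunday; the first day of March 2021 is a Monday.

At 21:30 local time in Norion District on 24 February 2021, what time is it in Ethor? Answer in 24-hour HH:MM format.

13:30

1 February 2021 is a Monday, so Mondays fall on 1, 8, 15, 22; the last is February 22.
1 September 2021 is a Wednesday, so the first Sunday is September 5 and the second is September 12.
Daylight saving runs 22 February – 12 September; 24 February 2021 is inside that window, so Norion District is at UTC−10:00.
21:30 Norion District + 10h = 07:30 UTC (rolling into the next day, 25 February 2021).
1 November 2020 is a Sunday, so Mondays fall on 2, 9, 16, 23, 30; the last is November 30.
1 March 2021 is a Monday, so the first Sunday is March 7.
At the standard offset (UTC+05:00), 07:30 UTC + 5h = 12:30 Ethor standard time.
The standard-time date in Ethor, 25 February 2021, lies within the daylight-saving period (30 November 2020 – 7 March 2021), so Ethor is on daylight time, UTC+06:00.
07:30 UTC + 6h = 13:30 Ethor.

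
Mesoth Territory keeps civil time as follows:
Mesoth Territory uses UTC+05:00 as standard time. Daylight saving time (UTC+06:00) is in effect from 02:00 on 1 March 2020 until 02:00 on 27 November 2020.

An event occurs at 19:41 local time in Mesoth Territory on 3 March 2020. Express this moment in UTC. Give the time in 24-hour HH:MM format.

13:41

3 March 2020 falls between 1 March and 27 November, so daylight saving is in effect and Mesoth Territory is at UTC+06:00.
19:41 local − 6h = 13:41 UTC.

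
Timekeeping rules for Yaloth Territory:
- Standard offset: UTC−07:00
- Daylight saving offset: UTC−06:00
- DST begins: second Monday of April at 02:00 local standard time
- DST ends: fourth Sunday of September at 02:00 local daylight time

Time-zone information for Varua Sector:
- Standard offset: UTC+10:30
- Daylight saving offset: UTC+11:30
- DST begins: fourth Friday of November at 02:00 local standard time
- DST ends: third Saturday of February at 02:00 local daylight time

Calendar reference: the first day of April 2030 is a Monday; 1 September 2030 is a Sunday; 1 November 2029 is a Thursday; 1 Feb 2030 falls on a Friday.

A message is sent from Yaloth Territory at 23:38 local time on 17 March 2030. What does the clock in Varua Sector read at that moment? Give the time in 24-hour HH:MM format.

17:08

1 April 2030 is a Monday, so the first Monday is April 1 and the second is April 8.
1 September 2030 is a Sunday, so the first Sunday is September 1 and the fourth is September 22.
Daylight saving runs 8 April – 22 September; 17 March 2030 is outside that window, so Yaloth Territory is on standard time at UTC−07:00.
23:38 Yaloth Territory + 7h = 06:38 UTC (rolling into the next day, 18 March 2030).
1 November 2029 is a Thursday, so the first Friday is November 2 and the fourth is November 23.
1 February 2030 is a Friday, so the first Saturday is February 2 and the third is February 16.
At the standard offset (UTC+10:30), 06:38 UTC + 10h30m = 17:08 Varua Sector standard time.
The standard-time date in Varua Sector, 18 March 2030, is outside the daylight-saving period (23 November 2029 – 16 February 2030), so Varua Sector is on standard time, UTC+10:30.
06:38 UTC + 10h30m = 17:08 Varua Sector.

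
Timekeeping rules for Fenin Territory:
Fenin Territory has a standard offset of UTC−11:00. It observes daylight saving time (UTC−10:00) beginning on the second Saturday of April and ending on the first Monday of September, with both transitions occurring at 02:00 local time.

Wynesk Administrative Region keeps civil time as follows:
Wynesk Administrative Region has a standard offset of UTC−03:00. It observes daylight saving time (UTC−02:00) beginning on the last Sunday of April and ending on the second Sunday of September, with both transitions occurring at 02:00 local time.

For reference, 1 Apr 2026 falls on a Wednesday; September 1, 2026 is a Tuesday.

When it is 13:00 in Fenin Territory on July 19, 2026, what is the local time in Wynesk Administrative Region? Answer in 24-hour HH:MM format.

21:00

1 April 2026 is a Wednesday, so the first Saturday is April 4 and the second is April 11.
1 September 2026 is a Tuesday, so the first Monday is September 7.
Daylight saving runs 11 April – 7 September; July 19, 2026 is inside that window, so Fenin Territory is at UTC−10:00.
13:00 Fenin Territory + 10h = 23:00 UTC.
1 April 2026 is a Wednesday, so Sundays fall on 5, 12, 19, 26; the last is April 26.
1 September 2026 is a Tuesday, so the first Sunday is September 6 and the second is September 13.
At the standard offset (UTC−03:00), 23:00 UTC − 3h = 20:00 Wynesk Administrative Region standard time.
The standard-time date in Wynesk Administrative Region, July 19, 2026, falls between 26 April and 13 September, so daylight saving is in effect and Wynesk Administrative Region is at UTC−02:00.
23:00 UTC − 2h = 21:00 Wynesk Administrative Region.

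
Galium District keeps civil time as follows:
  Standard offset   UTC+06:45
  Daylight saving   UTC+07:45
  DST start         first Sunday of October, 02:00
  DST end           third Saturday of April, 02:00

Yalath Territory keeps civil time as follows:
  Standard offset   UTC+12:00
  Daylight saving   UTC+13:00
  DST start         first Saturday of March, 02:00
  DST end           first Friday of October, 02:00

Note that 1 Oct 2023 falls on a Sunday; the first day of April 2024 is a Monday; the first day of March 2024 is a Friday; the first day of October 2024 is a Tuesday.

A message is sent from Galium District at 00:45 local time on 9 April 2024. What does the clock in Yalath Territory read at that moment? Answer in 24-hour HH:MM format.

1 October 2023 is a Sunday, so the first Sunday is October 1.
1 April 2024 is a Monday, so the first Saturday is April 6 and the third is April 20.
9 April 2024 falls between 1 October 2023 and 20 April 2024, so daylight saving is in effect and Galium District is at UTC+07:45.
00:45 Galium District − 7h45m = 17:00 UTC (rolling into the previous day, 8 April 2024).
1 March 2024 is a Friday, so the first Saturday is March 2.
1 October 2024 is a Tuesday, so the first Friday is October 4.
At the standard offset (UTC+12:00), 17:00 UTC + 12h = 05:00 Yalath Territory standard time (rolling into the next day, 9 April 2024).
The standard-time date in Yalath Territory, 9 April 2024, falls between 2 March and 4 October, so daylight saving is in effect and Yalath Territory is at UTC+13:00.
17:00 UTC + 13h = 06:00 Yalath Territory (rolling into the next day, 9 April 2024).

06:00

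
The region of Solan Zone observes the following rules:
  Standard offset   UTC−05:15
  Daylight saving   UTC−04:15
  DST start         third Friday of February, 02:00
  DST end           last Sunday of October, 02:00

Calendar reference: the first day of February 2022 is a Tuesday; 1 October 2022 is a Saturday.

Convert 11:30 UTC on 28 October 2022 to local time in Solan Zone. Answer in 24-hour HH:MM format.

1 February 2022 is a Tuesday, so the first Friday is February 4 and the third is February 18.
1 October 2022 is a Saturday, so Sundays fall on 2, 9, 16, 23, 30; the last is October 30.
At the standard offset (UTC−05:15), 11:30 UTC − 5h15m = 06:15 Solan Zone standard time.
Daylight saving runs 18 February – 30 October; the standard-time date in Solan Zone, 28 October 2022, is inside that window, so Solan Zone is at UTC−04:15.
11:30 UTC − 4h15m = 07:15 local.

07:15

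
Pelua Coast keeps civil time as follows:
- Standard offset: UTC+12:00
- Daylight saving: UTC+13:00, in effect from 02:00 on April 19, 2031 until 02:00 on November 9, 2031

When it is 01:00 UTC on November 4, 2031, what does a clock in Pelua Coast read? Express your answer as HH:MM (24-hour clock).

At the standard offset (UTC+12:00), 01:00 UTC + 12h = 13:00 Pelua Coast standard time.
The standard-time date in Pelua Coast, November 4, 2031, falls between 19 April and 9 November, so daylight saving is in effect and Pelua Coast is at UTC+13:00.
01:00 UTC + 13h = 14:00 local.

14:00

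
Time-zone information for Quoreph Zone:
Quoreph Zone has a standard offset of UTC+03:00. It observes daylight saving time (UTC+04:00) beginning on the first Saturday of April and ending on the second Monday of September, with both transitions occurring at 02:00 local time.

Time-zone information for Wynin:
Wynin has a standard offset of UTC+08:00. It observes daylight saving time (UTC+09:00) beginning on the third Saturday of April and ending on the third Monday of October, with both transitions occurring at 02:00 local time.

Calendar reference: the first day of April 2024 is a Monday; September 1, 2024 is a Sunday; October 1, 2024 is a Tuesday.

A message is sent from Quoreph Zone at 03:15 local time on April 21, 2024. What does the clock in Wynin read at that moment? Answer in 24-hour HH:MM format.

08:15

1 April 2024 is a Monday, so the first Saturday is April 6.
1 September 2024 is a Sunday, so the first Monday is September 2 and the second is September 9.
April 21, 2024 falls between 6 April and 9 September, so daylight saving is in effect and Quoreph Zone is at UTC+04:00.
03:15 Quoreph Zone − 4h = 23:15 UTC (rolling into the previous day, 20 April 2024).
1 April 2024 is a Monday, so the first Saturday is April 6 and the third is April 20.
1 October 2024 is a Tuesday, so the first Monday is October 7 and the third is October 21.
At the standard offset (UTC+08:00), 23:15 UTC + 8h = 07:15 Wynin standard time (rolling into the next day, 21 April 2024).
The standard-time date in Wynin, April 21, 2024, lies within the daylight-saving period (20 April – 21 October), so Wynin is on daylight time, UTC+09:00.
23:15 UTC + 9h = 08:15 Wynin (rolling into the next day, 21 April 2024).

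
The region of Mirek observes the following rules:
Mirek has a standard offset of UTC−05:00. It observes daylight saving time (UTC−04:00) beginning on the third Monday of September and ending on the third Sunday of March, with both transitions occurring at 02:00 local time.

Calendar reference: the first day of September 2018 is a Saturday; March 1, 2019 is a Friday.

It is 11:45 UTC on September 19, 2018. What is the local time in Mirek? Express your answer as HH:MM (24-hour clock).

07:45

1 September 2018 is a Saturday, so the first Monday is September 3 and the third is September 17.
1 March 2019 is a Friday, so the first Sunday is March 3 and the third is March 17.
At the standard offset (UTC−05:00), 11:45 UTC − 5h = 06:45 Mirek standard time.
The standard-time date in Mirek, September 19, 2018, lies within the daylight-saving period (17 September 2018 – 17 March 2019), so Mirek is on daylight time, UTC−04:00.
11:45 UTC − 4h = 07:45 local.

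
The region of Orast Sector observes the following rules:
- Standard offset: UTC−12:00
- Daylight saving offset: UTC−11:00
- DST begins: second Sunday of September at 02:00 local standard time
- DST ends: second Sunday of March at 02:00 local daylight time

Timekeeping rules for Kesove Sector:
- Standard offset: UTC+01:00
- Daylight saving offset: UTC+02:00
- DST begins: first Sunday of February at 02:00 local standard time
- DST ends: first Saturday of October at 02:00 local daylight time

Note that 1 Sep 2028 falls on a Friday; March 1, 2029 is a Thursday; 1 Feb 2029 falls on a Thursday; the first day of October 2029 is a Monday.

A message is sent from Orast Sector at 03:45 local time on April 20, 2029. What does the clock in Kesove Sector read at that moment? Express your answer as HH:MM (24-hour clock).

17:45

1 September 2028 is a Friday, so the first Sunday is September 3 and the second is September 10.
1 March 2029 is a Thursday, so the first Sunday is March 4 and the second is March 11.
April 20, 2029 does not fall between 10 September 2028 and 11 March 2029, so daylight saving is not in effect and Orast Sector is at UTC−12:00.
03:45 Orast Sector + 12h = 15:45 UTC.
1 February 2029 is a Thursday, so the first Sunday is February 4.
1 October 2029 is a Monday, so the first Saturday is October 6.
At the standard offset (UTC+01:00), 15:45 UTC + 1h = 16:45 Kesove Sector standard time.
The standard-time date in Kesove Sector, April 20, 2029, falls between 4 February and 6 October, so daylight saving is in effect and Kesove Sector is at UTC+02:00.
15:45 UTC + 2h = 17:45 Kesove Sector.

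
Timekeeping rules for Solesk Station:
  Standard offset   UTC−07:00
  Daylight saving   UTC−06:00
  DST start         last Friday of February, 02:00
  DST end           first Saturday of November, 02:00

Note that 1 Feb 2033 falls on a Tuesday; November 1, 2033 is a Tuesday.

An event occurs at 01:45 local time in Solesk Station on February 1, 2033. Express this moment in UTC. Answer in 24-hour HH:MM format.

08:45

1 February 2033 is a Tuesday, so Fridays fall on 4, 11, 18, 25; the last is February 25.
1 November 2033 is a Tuesday, so the first Saturday is November 5.
Daylight saving runs 25 February – 5 November; February 1, 2033 is outside that window, so Solesk Station is on standard time at UTC−07:00.
01:45 local + 7h = 08:45 UTC.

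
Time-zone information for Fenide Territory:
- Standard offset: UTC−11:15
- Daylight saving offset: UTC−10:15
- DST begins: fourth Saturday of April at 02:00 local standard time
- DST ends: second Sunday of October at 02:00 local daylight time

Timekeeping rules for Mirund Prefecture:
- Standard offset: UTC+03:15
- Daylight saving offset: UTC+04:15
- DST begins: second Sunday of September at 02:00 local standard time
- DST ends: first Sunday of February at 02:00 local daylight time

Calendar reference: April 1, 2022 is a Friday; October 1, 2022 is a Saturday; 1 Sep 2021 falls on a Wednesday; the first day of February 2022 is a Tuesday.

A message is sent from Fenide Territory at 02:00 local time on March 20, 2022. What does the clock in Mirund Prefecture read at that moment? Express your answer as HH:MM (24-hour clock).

1 April 2022 is a Friday, so the first Saturday is April 2 and the fourth is April 23.
1 October 2022 is a Saturday, so the first Sunday is October 2 and the second is October 9.
Daylight saving runs 23 April – 9 October; March 20, 2022 is outside that window, so Fenide Territory is on standard time at UTC−11:15.
02:00 Fenide Territory + 11h15m = 13:15 UTC.
1 September 2021 is a Wednesday, so the first Sunday is September 5 and the second is September 12.
1 February 2022 is a Tuesday, so the first Sunday is February 6.
At the standard offset (UTC+03:15), 13:15 UTC + 3h15m = 16:30 Mirund Prefecture standard time.
The standard-time date in Mirund Prefecture, March 20, 2022, does not fall between 12 September 2021 and 6 February 2022, so daylight saving is not in effect and Mirund Prefecture is at UTC+03:15.
13:15 UTC + 3h15m = 16:30 Mirund Prefecture.

16:30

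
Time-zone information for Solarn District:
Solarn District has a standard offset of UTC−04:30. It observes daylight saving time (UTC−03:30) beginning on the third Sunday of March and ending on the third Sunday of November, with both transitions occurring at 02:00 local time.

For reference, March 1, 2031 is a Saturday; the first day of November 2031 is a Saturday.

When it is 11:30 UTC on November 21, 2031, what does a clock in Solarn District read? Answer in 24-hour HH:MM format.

07:00

1 March 2031 is a Saturday, so the first Sunday is March 2 and the third is March 16.
1 November 2031 is a Saturday, so the first Sunday is November 2 and the third is November 16.
At the standard offset (UTC−04:30), 11:30 UTC − 4h30m = 07:00 Solarn District standard time.
The standard-time date in Solarn District, November 21, 2031, does not fall between 16 March and 16 November, so daylight saving is not in effect and Solarn District is at UTC−04:30.
11:30 UTC − 4h30m = 07:00 local.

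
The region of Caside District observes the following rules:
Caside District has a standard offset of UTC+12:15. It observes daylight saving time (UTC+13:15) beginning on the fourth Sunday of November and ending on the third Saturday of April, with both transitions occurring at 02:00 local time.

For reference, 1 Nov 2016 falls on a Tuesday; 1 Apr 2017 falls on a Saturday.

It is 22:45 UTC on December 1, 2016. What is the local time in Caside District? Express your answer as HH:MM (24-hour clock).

12:00

1 November 2016 is a Tuesday, so the first Sunday is November 6 and the fourth is November 27.
1 April 2017 is a Saturday, so the first Saturday is April 1 and the third is April 15.
At the standard offset (UTC+12:15), 22:45 UTC + 12h15m = 11:00 Caside District standard time (rolling into the next day, 2 December 2016).
The standard-time date in Caside District, December 2, 2016, falls between 27 November 2016 and 15 April 2017, so daylight saving is in effect and Caside District is at UTC+13:15.
22:45 UTC + 13h15m = 12:00 local (rolling into the next day, 2 December 2016).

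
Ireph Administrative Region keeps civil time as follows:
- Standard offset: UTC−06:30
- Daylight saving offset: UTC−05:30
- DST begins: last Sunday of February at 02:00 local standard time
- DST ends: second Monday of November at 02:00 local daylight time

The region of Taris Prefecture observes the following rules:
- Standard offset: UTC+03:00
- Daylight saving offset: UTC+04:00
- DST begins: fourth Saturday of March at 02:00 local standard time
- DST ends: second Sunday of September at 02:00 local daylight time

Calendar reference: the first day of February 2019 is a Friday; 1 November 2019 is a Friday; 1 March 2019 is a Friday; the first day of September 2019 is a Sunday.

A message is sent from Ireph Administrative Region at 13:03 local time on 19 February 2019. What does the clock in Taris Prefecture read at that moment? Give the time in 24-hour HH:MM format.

1 February 2019 is a Friday, so Sundays fall on 3, 10, 17, 24; the last is February 24.
1 November 2019 is a Friday, so the first Monday is November 4 and the second is November 11.
19 February 2019 does not fall between 24 February and 11 November, so daylight saving is not in effect and Ireph Administrative Region is at UTC−06:30.
13:03 Ireph Administrative Region + 6h30m = 19:33 UTC.
1 March 2019 is a Friday, so the first Saturday is March 2 and the fourth is March 23.
1 September 2019 is a Sunday, so the first Sunday is September 1 and the second is September 8.
At the standard offset (UTC+03:00), 19:33 UTC + 3h = 22:33 Taris Prefecture standard time.
Daylight saving runs 23 March – 8 September; the standard-time date in Taris Prefecture, 19 February 2019, is outside that window, so Taris Prefecture is on standard time at UTC+03:00.
19:33 UTC + 3h = 22:33 Taris Prefecture.

22:33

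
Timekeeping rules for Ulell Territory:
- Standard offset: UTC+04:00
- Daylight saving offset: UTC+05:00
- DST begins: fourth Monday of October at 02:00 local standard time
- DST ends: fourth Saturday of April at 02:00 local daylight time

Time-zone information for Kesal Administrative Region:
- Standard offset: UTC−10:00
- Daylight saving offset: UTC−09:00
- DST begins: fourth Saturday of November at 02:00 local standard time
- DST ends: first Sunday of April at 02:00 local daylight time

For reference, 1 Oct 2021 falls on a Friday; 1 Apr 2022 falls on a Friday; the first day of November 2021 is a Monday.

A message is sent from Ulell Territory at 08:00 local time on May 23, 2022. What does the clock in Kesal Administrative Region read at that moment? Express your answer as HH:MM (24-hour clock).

1 October 2021 is a Friday, so the first Monday is October 4 and the fourth is October 25.
1 April 2022 is a Friday, so the first Saturday is April 2 and the fourth is April 23.
Daylight saving runs 25 October 2021 – 23 April 2022; May 23, 2022 is outside that window, so Ulell Territory is on standard time at UTC+04:00.
08:00 Ulell Territory − 4h = 04:00 UTC.
1 November 2021 is a Monday, so the first Saturday is November 6 and the fourth is November 27.
1 April 2022 is a Friday, so the first Sunday is April 3.
At the standard offset (UTC−10:00), 04:00 UTC − 10h = 18:00 Kesal Administrative Region standard time (rolling into the previous day, 22 May 2022).
Daylight saving runs 27 November 2021 – 3 April 2022; the standard-time date in Kesal Administrative Region, May 22, 2022, is outside that window, so Kesal Administrative Region is on standard time at UTC−10:00.
04:00 UTC − 10h = 18:00 Kesal Administrative Region (rolling into the previous day, 22 May 2022).

18:00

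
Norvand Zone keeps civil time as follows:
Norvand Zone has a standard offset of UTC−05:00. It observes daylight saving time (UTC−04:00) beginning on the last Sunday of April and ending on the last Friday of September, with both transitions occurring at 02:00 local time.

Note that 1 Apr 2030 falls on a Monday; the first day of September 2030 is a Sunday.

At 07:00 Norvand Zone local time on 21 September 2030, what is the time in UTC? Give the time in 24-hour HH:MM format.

1 April 2030 is a Monday, so Sundays fall on 7, 14, 21, 28; the last is April 28.
1 September 2030 is a Sunday, so Fridays fall on 6, 13, 20, 27; the last is September 27.
21 September 2030 falls between 28 April and 27 September, so daylight saving is in effect and Norvand Zone is at UTC−04:00.
07:00 local + 4h = 11:00 UTC.

11:00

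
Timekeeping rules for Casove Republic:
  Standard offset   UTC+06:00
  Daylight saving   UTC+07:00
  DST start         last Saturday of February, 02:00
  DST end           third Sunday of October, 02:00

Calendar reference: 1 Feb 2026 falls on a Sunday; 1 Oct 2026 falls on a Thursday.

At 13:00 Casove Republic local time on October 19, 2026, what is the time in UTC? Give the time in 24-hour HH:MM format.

1 February 2026 is a Sunday, so Saturdays fall on 7, 14, 21, 28; the last is February 28.
1 October 2026 is a Thursday, so the first Sunday is October 4 and the third is October 18.
October 19, 2026 does not fall between 28 February and 18 October, so daylight saving is not in effect and Casove Republic is at UTC+06:00.
13:00 local − 6h = 07:00 UTC.

07:00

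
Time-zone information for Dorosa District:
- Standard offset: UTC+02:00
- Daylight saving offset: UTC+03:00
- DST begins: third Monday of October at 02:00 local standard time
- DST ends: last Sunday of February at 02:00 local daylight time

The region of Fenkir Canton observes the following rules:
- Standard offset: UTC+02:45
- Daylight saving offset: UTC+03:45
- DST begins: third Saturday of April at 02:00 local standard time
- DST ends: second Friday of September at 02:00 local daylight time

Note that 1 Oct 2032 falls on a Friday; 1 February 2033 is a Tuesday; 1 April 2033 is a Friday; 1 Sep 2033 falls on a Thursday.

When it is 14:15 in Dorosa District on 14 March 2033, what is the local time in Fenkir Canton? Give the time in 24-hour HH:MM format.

15:00

1 October 2032 is a Friday, so the first Monday is October 4 and the third is October 18.
1 February 2033 is a Tuesday, so Sundays fall on 6, 13, 20, 27; the last is February 27.
14 March 2033 does not fall between 18 October 2032 and 27 February 2033, so daylight saving is not in effect and Dorosa District is at UTC+02:00.
14:15 Dorosa District − 2h = 12:15 UTC.
1 April 2033 is a Friday, so the first Saturday is April 2 and the third is April 16.
1 September 2033 is a Thursday, so the first Friday is September 2 and the second is September 9.
At the standard offset (UTC+02:45), 12:15 UTC + 2h45m = 15:00 Fenkir Canton standard time.
Daylight saving runs 16 April – 9 September; the standard-time date in Fenkir Canton, 14 March 2033, is outside that window, so Fenkir Canton is on standard time at UTC+02:45.
12:15 UTC + 2h45m = 15:00 Fenkir Canton.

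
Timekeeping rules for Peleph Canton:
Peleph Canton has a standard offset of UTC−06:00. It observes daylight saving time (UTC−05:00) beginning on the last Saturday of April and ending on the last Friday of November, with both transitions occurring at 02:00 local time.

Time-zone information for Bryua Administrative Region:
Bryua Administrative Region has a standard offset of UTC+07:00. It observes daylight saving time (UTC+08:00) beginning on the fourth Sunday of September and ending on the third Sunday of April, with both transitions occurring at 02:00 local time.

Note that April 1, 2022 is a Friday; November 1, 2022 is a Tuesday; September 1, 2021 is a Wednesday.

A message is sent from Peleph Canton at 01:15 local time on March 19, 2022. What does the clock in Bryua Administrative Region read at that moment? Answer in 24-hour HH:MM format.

15:15

1 April 2022 is a Friday, so Saturdays fall on 2, 9, 16, 23, 30; the last is April 30.
1 November 2022 is a Tuesday, so Fridays fall on 4, 11, 18, 25; the last is November 25.
March 19, 2022 does not fall between 30 April and 25 November, so daylight saving is not in effect and Peleph Canton is at UTC−06:00.
01:15 Peleph Canton + 6h = 07:15 UTC.
1 September 2021 is a Wednesday, so the first Sunday is September 5 and the fourth is September 26.
1 April 2022 is a Friday, so the first Sunday is April 3 and the third is April 17.
At the standard offset (UTC+07:00), 07:15 UTC + 7h = 14:15 Bryua Administrative Region standard time.
The standard-time date in Bryua Administrative Region, March 19, 2022, falls between 26 September 2021 and 17 April 2022, so daylight saving is in effect and Bryua Administrative Region is at UTC+08:00.
07:15 UTC + 8h = 15:15 Bryua Administrative Region.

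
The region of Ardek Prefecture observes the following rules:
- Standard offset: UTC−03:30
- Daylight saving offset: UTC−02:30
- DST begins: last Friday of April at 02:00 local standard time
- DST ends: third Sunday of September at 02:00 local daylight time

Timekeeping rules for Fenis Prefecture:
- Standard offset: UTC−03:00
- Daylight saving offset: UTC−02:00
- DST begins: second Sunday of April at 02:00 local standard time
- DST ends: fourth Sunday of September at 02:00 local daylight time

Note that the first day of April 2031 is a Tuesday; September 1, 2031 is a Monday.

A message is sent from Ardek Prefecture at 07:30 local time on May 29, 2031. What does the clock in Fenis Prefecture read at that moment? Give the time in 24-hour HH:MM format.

1 April 2031 is a Tuesday, so Fridays fall on 4, 11, 18, 25; the last is April 25.
1 September 2031 is a Monday, so the first Sunday is September 7 and the third is September 21.
May 29, 2031 falls between 25 April and 21 September, so daylight saving is in effect and Ardek Prefecture is at UTC−02:30.
07:30 Ardek Prefecture + 2h30m = 10:00 UTC.
1 April 2031 is a Tuesday, so the first Sunday is April 6 and the second is April 13.
1 September 2031 is a Monday, so the first Sunday is September 7 and the fourth is September 28.
At the standard offset (UTC−03:00), 10:00 UTC − 3h = 07:00 Fenis Prefecture standard time.
The standard-time date in Fenis Prefecture, May 29, 2031, falls between 13 April and 28 September, so daylight saving is in effect and Fenis Prefecture is at UTC−02:00.
10:00 UTC − 2h = 08:00 Fenis Prefecture.

08:00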